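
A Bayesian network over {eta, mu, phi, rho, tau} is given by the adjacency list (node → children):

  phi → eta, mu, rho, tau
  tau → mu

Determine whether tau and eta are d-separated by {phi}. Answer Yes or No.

We examine all 2 paths between tau and eta:
Path 1: tau ← phi → eta
  phi is a fork here and phi is conditioned on, so the path is blocked at phi.
Path 2: tau → mu ← phi → eta
  mu is a collider here and neither mu nor any of its descendants is conditioned on, so the collider stays closed — the path is blocked at mu.
Since every path is blocked, d-separation holds.

Yes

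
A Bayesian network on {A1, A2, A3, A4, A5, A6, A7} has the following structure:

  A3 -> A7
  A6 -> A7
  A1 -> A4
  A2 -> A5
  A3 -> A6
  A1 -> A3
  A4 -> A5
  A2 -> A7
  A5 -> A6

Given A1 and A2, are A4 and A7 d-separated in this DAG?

6 paths connect A4 and A7; each must be blocked for d-separation to hold:
  1. A4 ← A1 → A3 → A7 — A1:fork[blocks]; A3:chain[open] ⇒ blocked
  2. A4 ← A1 → A3 → A6 → A7 — A1:fork[blocks]; A3:chain[open]; A6:chain[open] ⇒ blocked
  3. A4 ← A1 → A3 → A6 ← A5 ← A2 → A7 — A1:fork[blocks]; A3:chain[open]; A6:collider[blocks]; A5:chain[open]; A2:fork[blocks] ⇒ blocked
  4. A4 → A5 → A6 → A7 — A5:chain[open]; A6:chain[open] ⇒ active
  5. A4 → A5 → A6 ← A3 → A7 — A5:chain[open]; A6:collider[blocks]; A3:fork[open] ⇒ blocked
  6. A4 → A5 ← A2 → A7 — A5:collider[blocks]; A2:fork[blocks] ⇒ blocked
Because an active path exists, A4 and A7 are not d-separated.

No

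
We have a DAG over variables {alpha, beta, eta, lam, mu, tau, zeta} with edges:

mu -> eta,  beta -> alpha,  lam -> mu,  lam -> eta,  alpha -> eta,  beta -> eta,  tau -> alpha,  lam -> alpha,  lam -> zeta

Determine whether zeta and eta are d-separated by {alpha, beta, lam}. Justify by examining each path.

Yes

We examine all 4 paths between zeta and eta:
  1. zeta ← lam → mu → eta — lam:fork[blocks]; mu:chain[open] ⇒ blocked
  2. zeta ← lam → eta — lam:fork[blocks] ⇒ blocked
  3. zeta ← lam → alpha → eta — lam:fork[blocks]; alpha:chain[blocks] ⇒ blocked
  4. zeta ← lam → alpha ← beta → eta — lam:fork[blocks]; alpha:collider[open]; beta:fork[blocks] ⇒ blocked
Since every path is blocked, d-separation holds.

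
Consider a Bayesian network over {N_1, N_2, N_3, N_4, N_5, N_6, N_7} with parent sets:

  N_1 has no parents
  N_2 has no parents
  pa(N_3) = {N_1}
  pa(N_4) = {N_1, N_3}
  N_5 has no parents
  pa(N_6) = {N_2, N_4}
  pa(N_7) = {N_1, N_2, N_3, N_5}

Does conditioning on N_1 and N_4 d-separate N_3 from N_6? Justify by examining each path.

We examine all 6 paths between N_3 and N_6:
  1. N_3 → N_4 ← N_1 → N_7 ← N_2 → N_6 — N_4:collider[open]; N_1:fork[blocks]; N_7:collider[blocks]; N_2:fork[open] ⇒ blocked
  2. N_3 → N_4 → N_6 — N_4:chain[blocks] ⇒ blocked
  3. N_3 ← N_1 → N_4 → N_6 — N_1:fork[blocks]; N_4:chain[blocks] ⇒ blocked
  4. N_3 ← N_1 → N_7 ← N_2 → N_6 — N_1:fork[blocks]; N_7:collider[blocks]; N_2:fork[open] ⇒ blocked
  5. N_3 → N_7 ← N_1 → N_4 → N_6 — N_7:collider[blocks]; N_1:fork[blocks]; N_4:chain[blocks] ⇒ blocked
  6. N_3 → N_7 ← N_2 → N_6 — N_7:collider[blocks]; N_2:fork[open] ⇒ blocked
All paths are blocked; N_3 ⊥ N_6 | {N_1, N_4} holds.

Yes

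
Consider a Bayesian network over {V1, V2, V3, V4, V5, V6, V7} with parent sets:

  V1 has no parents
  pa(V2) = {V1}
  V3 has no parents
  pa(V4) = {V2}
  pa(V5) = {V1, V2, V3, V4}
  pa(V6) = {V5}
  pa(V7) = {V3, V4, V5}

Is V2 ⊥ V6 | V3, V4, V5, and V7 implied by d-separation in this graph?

5 paths connect V2 and V6; each must be blocked for d-separation to hold:
Path 1: V2 → V5 → V6
  V5 is a chain here and V5 is conditioned on, so the path is blocked at V5.
Path 2: V2 ← V1 → V5 → V6
  V5 is a chain here and V5 is conditioned on, so the path is blocked at V5.
Path 3: V2 → V4 → V5 → V6
  V4 is a chain here and V4 is conditioned on, so the path is blocked at V4.
Path 4: V2 → V4 → V7 ← V5 → V6
  V4 is a chain here and V4 is conditioned on, so the path is blocked at V4.
Path 5: V2 → V4 → V7 ← V3 → V5 → V6
  V4 is a chain here and V4 is conditioned on, so the path is blocked at V4.
All paths are blocked; V2 ⊥ V6 | {V3, V4, V5, V7} holds.

Yes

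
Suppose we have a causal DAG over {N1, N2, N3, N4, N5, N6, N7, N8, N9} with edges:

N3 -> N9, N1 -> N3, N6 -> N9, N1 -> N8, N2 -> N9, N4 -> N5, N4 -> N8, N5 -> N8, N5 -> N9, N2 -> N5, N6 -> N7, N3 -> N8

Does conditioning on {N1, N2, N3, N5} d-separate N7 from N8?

Yes

We examine all 6 paths between N7 and N8:
Path 1: N7 ← N6 → N9 ← N2 → N5 ← N4 → N8
  N9 is a collider here and neither N9 nor any of its descendants is conditioned on, so the collider stays closed — the path is blocked at N9.
Path 2: N7 ← N6 → N9 ← N2 → N5 → N8
  N9 is a collider here and neither N9 nor any of its descendants is conditioned on, so the collider stays closed — the path is blocked at N9.
Path 3: N7 ← N6 → N9 ← N3 ← N1 → N8
  N9 is a collider here and neither N9 nor any of its descendants is conditioned on, so the collider stays closed — the path is blocked at N9.
Path 4: N7 ← N6 → N9 ← N3 → N8
  N9 is a collider here and neither N9 nor any of its descendants is conditioned on, so the collider stays closed — the path is blocked at N9.
Path 5: N7 ← N6 → N9 ← N5 ← N4 → N8
  N9 is a collider here and neither N9 nor any of its descendants is conditioned on, so the collider stays closed — the path is blocked at N9.
Path 6: N7 ← N6 → N9 ← N5 → N8
  N9 is a collider here and neither N9 nor any of its descendants is conditioned on, so the collider stays closed — the path is blocked at N9.
Every path is blocked, so N7 and N8 are d-separated given {N1, N2, N3, N5}.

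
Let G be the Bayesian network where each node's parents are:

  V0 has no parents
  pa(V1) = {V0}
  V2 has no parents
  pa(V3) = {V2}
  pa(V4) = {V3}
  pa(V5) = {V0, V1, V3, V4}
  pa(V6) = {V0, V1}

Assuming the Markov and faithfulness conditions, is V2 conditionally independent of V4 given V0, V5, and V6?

No

We examine all 2 paths between V2 and V4:
Path 1: V2 → V3 → V5 ← V4
  V3 is a chain and V3 is not conditioned on; V5 is a collider and V5 is conditioned on, which opens it — no node blocks this path, so it is active.
Path 2: V2 → V3 → V4
  V3 is a chain and V3 is not conditioned on — no node blocks this path, so it is active.
At least one path is unblocked, so d-separation fails.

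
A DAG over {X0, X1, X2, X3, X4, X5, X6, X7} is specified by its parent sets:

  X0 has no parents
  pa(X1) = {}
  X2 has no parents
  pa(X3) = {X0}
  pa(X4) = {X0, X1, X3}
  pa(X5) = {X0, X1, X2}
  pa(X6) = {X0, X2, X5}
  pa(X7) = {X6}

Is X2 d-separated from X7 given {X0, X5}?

Enumerating the 5 paths from X2 to X7 and testing each for blocking by {X0, X5}:
Path 1: X2 → X5 → X6 → X7
  X5 is a chain here and X5 is conditioned on, so the path is blocked at X5.
Path 2: X2 → X5 ← X0 → X6 → X7
  X0 is a fork here and X0 is conditioned on, so the path is blocked at X0.
Path 3: X2 → X5 ← X1 → X4 ← X3 ← X0 → X6 → X7
  X4 is a collider here and neither X4 nor any of its descendants is conditioned on, so the collider stays closed — the path is blocked at X4.
Path 4: X2 → X5 ← X1 → X4 ← X0 → X6 → X7
  X4 is a collider here and neither X4 nor any of its descendants is conditioned on, so the collider stays closed — the path is blocked at X4.
Path 5: X2 → X6 → X7
  X6 is a chain and X6 is not conditioned on — no node blocks this path, so it is active.
Since the path X2 → X6 → X7 is active, X2 and X7 are not d-separated given {X0, X5}.

No — X2 and X7 are not d-separated given {X0, X5}.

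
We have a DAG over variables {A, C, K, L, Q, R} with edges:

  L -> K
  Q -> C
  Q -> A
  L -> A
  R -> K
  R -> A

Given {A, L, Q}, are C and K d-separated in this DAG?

Enumerating the 2 paths from C to K and testing each for blocking by {A, L, Q}:
Path 1: C ← Q → A ← R → K
  Q is a fork here and Q is conditioned on, so the path is blocked at Q.
Path 2: C ← Q → A ← L → K
  Q is a fork here and Q is conditioned on, so the path is blocked at Q.
Every path is blocked, so C and K are d-separated given {A, L, Q}.

Yes — C and K are d-separated given {A, L, Q}.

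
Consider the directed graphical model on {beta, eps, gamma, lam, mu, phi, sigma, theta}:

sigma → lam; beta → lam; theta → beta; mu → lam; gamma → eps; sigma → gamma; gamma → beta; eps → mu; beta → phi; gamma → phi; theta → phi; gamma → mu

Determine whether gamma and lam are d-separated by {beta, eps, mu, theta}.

Enumerating the 6 paths from gamma to lam and testing each for blocking by {beta, eps, mu, theta}:
Path 1: gamma → mu → lam
  mu is a chain here and mu is conditioned on, so the path is blocked at mu.
Path 2: gamma → beta → lam
  beta is a chain here and beta is conditioned on, so the path is blocked at beta.
Path 3: gamma → phi ← theta → beta → lam
  phi is a collider here and neither phi nor any of its descendants is conditioned on, so the collider stays closed — the path is blocked at phi.
Path 4: gamma → phi ← beta → lam
  phi is a collider here and neither phi nor any of its descendants is conditioned on, so the collider stays closed — the path is blocked at phi.
Path 5: gamma → eps → mu → lam
  eps is a chain here and eps is conditioned on, so the path is blocked at eps.
Path 6: gamma ← sigma → lam
  sigma is a fork and sigma is not conditioned on — no node blocks this path, so it is active.
Since the path gamma ← sigma → lam is active, gamma and lam are not d-separated given {beta, eps, mu, theta}.

No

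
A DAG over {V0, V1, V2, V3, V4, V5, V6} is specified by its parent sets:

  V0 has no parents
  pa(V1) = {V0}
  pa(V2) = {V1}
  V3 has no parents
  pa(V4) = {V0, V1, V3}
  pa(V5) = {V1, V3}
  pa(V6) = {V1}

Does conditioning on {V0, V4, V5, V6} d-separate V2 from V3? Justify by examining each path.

3 paths connect V2 and V3; each must be blocked for d-separation to hold:
  1. V2 ← V1 → V5 ← V3 — V1:fork[open]; V5:collider[open] ⇒ active
  2. V2 ← V1 → V4 ← V3 — V1:fork[open]; V4:collider[open] ⇒ active
  3. V2 ← V1 ← V0 → V4 ← V3 — V1:chain[open]; V0:fork[blocks]; V4:collider[open] ⇒ blocked
At least one path is unblocked, so d-separation fails.

No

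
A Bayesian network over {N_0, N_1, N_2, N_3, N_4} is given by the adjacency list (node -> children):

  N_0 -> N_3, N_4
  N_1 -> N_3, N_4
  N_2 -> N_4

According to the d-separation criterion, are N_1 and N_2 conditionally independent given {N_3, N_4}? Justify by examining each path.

No

There are 2 undirected paths between N_1 and N_2; checking each against the conditioning set {N_3, N_4}:
  1. N_1 → N_3 ← N_0 → N_4 ← N_2 — N_3:collider[open]; N_0:fork[open]; N_4:collider[open] ⇒ active
  2. N_1 → N_4 ← N_2 — N_4:collider[open] ⇒ active
At least one path is unblocked, so d-separation fails.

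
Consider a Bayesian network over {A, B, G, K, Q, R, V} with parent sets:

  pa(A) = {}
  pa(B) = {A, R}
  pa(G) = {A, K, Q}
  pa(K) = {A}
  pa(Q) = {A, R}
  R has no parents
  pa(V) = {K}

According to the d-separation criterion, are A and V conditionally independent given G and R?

No

There are 4 undirected paths between A and V; checking each against the conditioning set {G, R}:
Path 1: A → Q → G ← K → V
  Q is a chain and Q is not conditioned on; G is a collider and G is conditioned on, which opens it; K is a fork and K is not conditioned on — no node blocks this path, so it is active.
Path 2: A → G ← K → V
  G is a collider and G is conditioned on, which opens it; K is a fork and K is not conditioned on — no node blocks this path, so it is active.
Path 3: A → K → V
  K is a chain and K is not conditioned on — no node blocks this path, so it is active.
Path 4: A → B ← R → Q → G ← K → V
  B is a collider here and neither B nor any of its descendants is conditioned on, so the collider stays closed — the path is blocked at B.
At least one path is unblocked, so d-separation fails.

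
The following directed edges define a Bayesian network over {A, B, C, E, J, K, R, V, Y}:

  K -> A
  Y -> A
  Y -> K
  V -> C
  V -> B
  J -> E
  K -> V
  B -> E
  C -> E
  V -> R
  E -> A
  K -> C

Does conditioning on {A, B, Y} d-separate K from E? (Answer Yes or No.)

No

Enumerating the 6 paths from K to E and testing each for blocking by {A, B, Y}:
Path 1: K → A ← E
  A is a collider and A is conditioned on, which opens it — no node blocks this path, so it is active.
Path 2: K → V → C → E
  V is a chain and V is not conditioned on; C is a chain and C is not conditioned on — no node blocks this path, so it is active.
Path 3: K → V → B → E
  B is a chain here and B is conditioned on, so the path is blocked at B.
Path 4: K → C → E
  C is a chain and C is not conditioned on — no node blocks this path, so it is active.
Path 5: K → C ← V → B → E
  B is a chain here and B is conditioned on, so the path is blocked at B.
Path 6: K ← Y → A ← E
  Y is a fork here and Y is conditioned on, so the path is blocked at Y.
Since the path K → A ← E is active, K and E are not d-separated given {A, B, Y}.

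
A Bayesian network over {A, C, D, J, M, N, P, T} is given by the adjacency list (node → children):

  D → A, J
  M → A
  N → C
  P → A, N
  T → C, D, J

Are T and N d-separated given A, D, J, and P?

3 paths connect T and N; each must be blocked for d-separation to hold:
  1. T → C ← N — C:collider[blocks] ⇒ blocked
  2. T → J ← D → A ← P → N — J:collider[open]; D:fork[blocks]; A:collider[open]; P:fork[blocks] ⇒ blocked
  3. T → D → A ← P → N — D:chain[blocks]; A:collider[open]; P:fork[blocks] ⇒ blocked
All paths are blocked; T ⊥ N | {A, D, J, P} holds.

Yes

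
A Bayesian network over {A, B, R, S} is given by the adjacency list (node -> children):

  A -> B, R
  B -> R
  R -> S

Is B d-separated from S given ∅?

Enumerating the 2 paths from B to S and testing each for blocking by ∅:
  1. B ← A → R → S — A:fork[open]; R:chain[open] ⇒ active
  2. B → R → S — R:chain[open] ⇒ active
Since the path B ← A → R → S is active, B and S are not d-separated given ∅.

No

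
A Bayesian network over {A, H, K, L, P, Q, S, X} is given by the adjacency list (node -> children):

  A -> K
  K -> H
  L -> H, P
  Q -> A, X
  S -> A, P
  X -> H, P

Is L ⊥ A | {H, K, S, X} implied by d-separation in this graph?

Yes

Enumerating the 6 paths from L to A and testing each for blocking by {H, K, S, X}:
Path 1: L → P ← X ← Q → A
  P is a collider here and neither P nor any of its descendants is conditioned on, so the collider stays closed — the path is blocked at P.
Path 2: L → P ← X → H ← K ← A
  P is a collider here and neither P nor any of its descendants is conditioned on, so the collider stays closed — the path is blocked at P.
Path 3: L → P ← S → A
  P is a collider here and neither P nor any of its descendants is conditioned on, so the collider stays closed — the path is blocked at P.
Path 4: L → H ← X → P ← S → A
  X is a fork here and X is conditioned on, so the path is blocked at X.
Path 5: L → H ← X ← Q → A
  X is a chain here and X is conditioned on, so the path is blocked at X.
Path 6: L → H ← K ← A
  K is a chain here and K is conditioned on, so the path is blocked at K.
All paths are blocked; L ⊥ A | {H, K, S, X} holds.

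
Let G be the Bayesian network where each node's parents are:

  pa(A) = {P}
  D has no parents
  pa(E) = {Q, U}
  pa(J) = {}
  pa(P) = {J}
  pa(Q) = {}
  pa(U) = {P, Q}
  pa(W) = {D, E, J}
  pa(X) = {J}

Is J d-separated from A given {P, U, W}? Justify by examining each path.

Enumerating the 3 paths from J to A and testing each for blocking by {P, U, W}:
Path 1: J → W ← E ← Q → U ← P → A
  P is a fork here and P is conditioned on, so the path is blocked at P.
Path 2: J → W ← E ← U ← P → A
  U is a chain here and U is conditioned on, so the path is blocked at U.
Path 3: J → P → A
  P is a chain here and P is conditioned on, so the path is blocked at P.
All paths are blocked; J ⊥ A | {P, U, W} holds.

Yes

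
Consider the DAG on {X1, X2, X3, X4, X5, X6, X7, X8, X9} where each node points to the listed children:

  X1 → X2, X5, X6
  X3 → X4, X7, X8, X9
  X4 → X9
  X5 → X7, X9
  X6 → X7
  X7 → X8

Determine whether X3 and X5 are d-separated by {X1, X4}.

There are 6 undirected paths between X3 and X5; checking each against the conditioning set {X1, X4}:
Path 1: X3 → X7 ← X5
  X7 is a collider here and neither X7 nor any of its descendants is conditioned on, so the collider stays closed — the path is blocked at X7.
Path 2: X3 → X7 ← X6 ← X1 → X5
  X7 is a collider here and neither X7 nor any of its descendants is conditioned on, so the collider stays closed — the path is blocked at X7.
Path 3: X3 → X9 ← X5
  X9 is a collider here and neither X9 nor any of its descendants is conditioned on, so the collider stays closed — the path is blocked at X9.
Path 4: X3 → X4 → X9 ← X5
  X4 is a chain here and X4 is conditioned on, so the path is blocked at X4.
Path 5: X3 → X8 ← X7 ← X5
  X8 is a collider here and neither X8 nor any of its descendants is conditioned on, so the collider stays closed — the path is blocked at X8.
Path 6: X3 → X8 ← X7 ← X6 ← X1 → X5
  X8 is a collider here and neither X8 nor any of its descendants is conditioned on, so the collider stays closed — the path is blocked at X8.
Every path is blocked, so X3 and X5 are d-separated given {X1, X4}.

Yes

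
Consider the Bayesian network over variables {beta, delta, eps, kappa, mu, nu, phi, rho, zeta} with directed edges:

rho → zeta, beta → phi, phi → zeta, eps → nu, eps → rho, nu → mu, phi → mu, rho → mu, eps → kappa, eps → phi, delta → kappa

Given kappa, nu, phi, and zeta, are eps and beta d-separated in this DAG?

5 paths connect eps and beta; each must be blocked for d-separation to hold:
Path 1: eps → phi ← beta
  phi is a collider and phi is conditioned on, which opens it — no node blocks this path, so it is active.
Path 2: eps → rho → zeta ← phi ← beta
  phi is a chain here and phi is conditioned on, so the path is blocked at phi.
Path 3: eps → rho → mu ← phi ← beta
  mu is a collider here and neither mu nor any of its descendants is conditioned on, so the collider stays closed — the path is blocked at mu.
Path 4: eps → nu → mu ← phi ← beta
  nu is a chain here and nu is conditioned on, so the path is blocked at nu.
Path 5: eps → nu → mu ← rho → zeta ← phi ← beta
  nu is a chain here and nu is conditioned on, so the path is blocked at nu.
At least one path is unblocked, so d-separation fails.

No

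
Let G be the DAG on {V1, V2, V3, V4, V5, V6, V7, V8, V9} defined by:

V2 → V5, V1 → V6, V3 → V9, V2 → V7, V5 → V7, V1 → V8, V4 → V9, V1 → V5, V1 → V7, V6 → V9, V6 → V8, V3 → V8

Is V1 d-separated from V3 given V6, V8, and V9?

4 paths connect V1 and V3; each must be blocked for d-separation to hold:
  1. V1 → V8 ← V6 → V9 ← V3 — V8:collider[open]; V6:fork[blocks]; V9:collider[open] ⇒ blocked
  2. V1 → V8 ← V3 — V8:collider[open] ⇒ active
  3. V1 → V6 → V9 ← V3 — V6:chain[blocks]; V9:collider[open] ⇒ blocked
  4. V1 → V6 → V8 ← V3 — V6:chain[blocks]; V8:collider[open] ⇒ blocked
Because an active path exists, V1 and V3 are not d-separated.

No — V1 and V3 are not d-separated given {V6, V8, V9}.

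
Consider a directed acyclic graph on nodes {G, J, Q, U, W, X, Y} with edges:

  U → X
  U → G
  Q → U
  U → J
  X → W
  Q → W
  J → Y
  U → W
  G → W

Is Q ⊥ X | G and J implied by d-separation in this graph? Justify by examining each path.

No

Enumerating the 6 paths from Q to X and testing each for blocking by {G, J}:
Path 1: Q → W ← X
  W is a collider here and neither W nor any of its descendants is conditioned on, so the collider stays closed — the path is blocked at W.
Path 2: Q → W ← U → X
  W is a collider here and neither W nor any of its descendants is conditioned on, so the collider stays closed — the path is blocked at W.
Path 3: Q → W ← G ← U → X
  W is a collider here and neither W nor any of its descendants is conditioned on, so the collider stays closed — the path is blocked at W.
Path 4: Q → U → X
  U is a chain and U is not conditioned on — no node blocks this path, so it is active.
Path 5: Q → U → W ← X
  W is a collider here and neither W nor any of its descendants is conditioned on, so the collider stays closed — the path is blocked at W.
Path 6: Q → U → G → W ← X
  G is a chain here and G is conditioned on, so the path is blocked at G.
Because an active path exists, Q and X are not d-separated.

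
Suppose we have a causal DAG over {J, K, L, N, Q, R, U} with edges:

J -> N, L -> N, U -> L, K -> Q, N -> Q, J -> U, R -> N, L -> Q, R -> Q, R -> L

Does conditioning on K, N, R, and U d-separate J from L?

No — J and L are not d-separated given {K, N, R, U}.

Enumerating the 6 paths from J to L and testing each for blocking by {K, N, R, U}:
  1. J → N → Q ← R → L — N:chain[blocks]; Q:collider[blocks]; R:fork[blocks] ⇒ blocked
  2. J → N → Q ← L — N:chain[blocks]; Q:collider[blocks] ⇒ blocked
  3. J → N ← R → Q ← L — N:collider[open]; R:fork[blocks]; Q:collider[blocks] ⇒ blocked
  4. J → N ← R → L — N:collider[open]; R:fork[blocks] ⇒ blocked
  5. J → N ← L — N:collider[open] ⇒ active
  6. J → U → L — U:chain[blocks] ⇒ blocked
Because an active path exists, J and L are not d-separated.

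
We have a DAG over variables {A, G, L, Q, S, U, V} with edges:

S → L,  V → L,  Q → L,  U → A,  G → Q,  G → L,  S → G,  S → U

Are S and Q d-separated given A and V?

There are 4 undirected paths between S and Q; checking each against the conditioning set {A, V}:
Path 1: S → G → Q
  G is a chain and G is not conditioned on — no node blocks this path, so it is active.
Path 2: S → G → L ← Q
  L is a collider here and neither L nor any of its descendants is conditioned on, so the collider stays closed — the path is blocked at L.
Path 3: S → L ← G → Q
  L is a collider here and neither L nor any of its descendants is conditioned on, so the collider stays closed — the path is blocked at L.
Path 4: S → L ← Q
  L is a collider here and neither L nor any of its descendants is conditioned on, so the collider stays closed — the path is blocked at L.
Because an active path exists, S and Q are not d-separated.

No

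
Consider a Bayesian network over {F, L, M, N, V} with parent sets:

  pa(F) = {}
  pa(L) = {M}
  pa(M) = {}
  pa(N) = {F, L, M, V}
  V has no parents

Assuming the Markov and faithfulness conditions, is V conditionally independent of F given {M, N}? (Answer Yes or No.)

The only undirected path from V to F is:
Path 1: V → N ← F
  N is a collider and N is conditioned on, which opens it — no node blocks this path, so it is active.
At least one path is unblocked, so d-separation fails.

No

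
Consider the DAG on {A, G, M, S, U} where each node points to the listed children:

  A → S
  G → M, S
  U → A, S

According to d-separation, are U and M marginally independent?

Yes

We examine all 2 paths between U and M:
  1. U → S ← G → M — S:collider[blocks]; G:fork[open] ⇒ blocked
  2. U → A → S ← G → M — A:chain[open]; S:collider[blocks]; G:fork[open] ⇒ blocked
All paths are blocked; U ⊥ M | ∅ holds.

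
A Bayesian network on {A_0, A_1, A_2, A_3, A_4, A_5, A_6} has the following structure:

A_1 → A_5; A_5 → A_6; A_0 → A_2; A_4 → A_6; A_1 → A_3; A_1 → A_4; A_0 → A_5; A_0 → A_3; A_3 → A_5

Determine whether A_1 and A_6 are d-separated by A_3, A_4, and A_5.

Yes

Enumerating the 4 paths from A_1 to A_6 and testing each for blocking by {A_3, A_4, A_5}:
  1. A_1 → A_5 → A_6 — A_5:chain[blocks] ⇒ blocked
  2. A_1 → A_4 → A_6 — A_4:chain[blocks] ⇒ blocked
  3. A_1 → A_3 → A_5 → A_6 — A_3:chain[blocks]; A_5:chain[blocks] ⇒ blocked
  4. A_1 → A_3 ← A_0 → A_5 → A_6 — A_3:collider[open]; A_0:fork[open]; A_5:chain[blocks] ⇒ blocked
Every path is blocked, so A_1 and A_6 are d-separated given {A_3, A_4, A_5}.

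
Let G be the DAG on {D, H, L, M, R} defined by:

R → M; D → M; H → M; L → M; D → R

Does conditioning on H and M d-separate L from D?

2 paths connect L and D; each must be blocked for d-separation to hold:
  1. L → M ← D — M:collider[open] ⇒ active
  2. L → M ← R ← D — M:collider[open]; R:chain[open] ⇒ active
Since the path L → M ← D is active, L and D are not d-separated given {H, M}.

No — L and D are not d-separated given {H, M}.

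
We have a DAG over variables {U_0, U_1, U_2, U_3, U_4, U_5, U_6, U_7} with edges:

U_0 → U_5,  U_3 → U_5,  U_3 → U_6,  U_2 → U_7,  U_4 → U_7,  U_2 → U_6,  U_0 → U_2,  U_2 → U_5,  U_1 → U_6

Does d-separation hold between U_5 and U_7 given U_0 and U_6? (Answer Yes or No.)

No

We examine all 3 paths between U_5 and U_7:
  1. U_5 ← U_0 → U_2 → U_7 — U_0:fork[blocks]; U_2:chain[open] ⇒ blocked
  2. U_5 ← U_3 → U_6 ← U_2 → U_7 — U_3:fork[open]; U_6:collider[open]; U_2:fork[open] ⇒ active
  3. U_5 ← U_2 → U_7 — U_2:fork[open] ⇒ active
At least one path is unblocked, so d-separation fails.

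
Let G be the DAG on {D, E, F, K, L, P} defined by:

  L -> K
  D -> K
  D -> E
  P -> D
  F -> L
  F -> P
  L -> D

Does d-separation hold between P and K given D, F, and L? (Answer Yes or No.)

4 paths connect P and K; each must be blocked for d-separation to hold:
Path 1: P ← F → L → K
  F is a fork here and F is conditioned on, so the path is blocked at F.
Path 2: P ← F → L → D → K
  F is a fork here and F is conditioned on, so the path is blocked at F.
Path 3: P → D → K
  D is a chain here and D is conditioned on, so the path is blocked at D.
Path 4: P → D ← L → K
  L is a fork here and L is conditioned on, so the path is blocked at L.
Since every path is blocked, d-separation holds.

Yes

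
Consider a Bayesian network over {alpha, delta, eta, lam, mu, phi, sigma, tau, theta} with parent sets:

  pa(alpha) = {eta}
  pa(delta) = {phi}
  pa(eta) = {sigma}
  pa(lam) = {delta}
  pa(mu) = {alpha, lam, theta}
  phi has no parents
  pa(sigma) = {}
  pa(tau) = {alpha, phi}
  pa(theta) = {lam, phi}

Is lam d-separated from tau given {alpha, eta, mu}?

No

Enumerating the 6 paths from lam to tau and testing each for blocking by {alpha, eta, mu}:
  1. lam → theta ← phi → tau — theta:collider[open]; phi:fork[open] ⇒ active
  2. lam → theta → mu ← alpha → tau — theta:chain[open]; mu:collider[open]; alpha:fork[blocks] ⇒ blocked
  3. lam ← delta ← phi → tau — delta:chain[open]; phi:fork[open] ⇒ active
  4. lam ← delta ← phi → theta → mu ← alpha → tau — delta:chain[open]; phi:fork[open]; theta:chain[open]; mu:collider[open]; alpha:fork[blocks] ⇒ blocked
  5. lam → mu ← theta ← phi → tau — mu:collider[open]; theta:chain[open]; phi:fork[open] ⇒ active
  6. lam → mu ← alpha → tau — mu:collider[open]; alpha:fork[blocks] ⇒ blocked
At least one path is unblocked, so d-separation fails.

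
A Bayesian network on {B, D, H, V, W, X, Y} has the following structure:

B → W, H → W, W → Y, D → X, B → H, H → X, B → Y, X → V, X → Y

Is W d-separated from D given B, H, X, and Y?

There are 6 undirected paths between W and D; checking each against the conditioning set {B, H, X, Y}:
Path 1: W → Y ← B → H → X ← D
  B is a fork here and B is conditioned on, so the path is blocked at B.
Path 2: W → Y ← X ← D
  X is a chain here and X is conditioned on, so the path is blocked at X.
Path 3: W ← B → Y ← X ← D
  B is a fork here and B is conditioned on, so the path is blocked at B.
Path 4: W ← B → H → X ← D
  B is a fork here and B is conditioned on, so the path is blocked at B.
Path 5: W ← H ← B → Y ← X ← D
  H is a chain here and H is conditioned on, so the path is blocked at H.
Path 6: W ← H → X ← D
  H is a fork here and H is conditioned on, so the path is blocked at H.
All paths are blocked; W ⊥ D | {B, H, X, Y} holds.

Yes — W and D are d-separated given {B, H, X, Y}.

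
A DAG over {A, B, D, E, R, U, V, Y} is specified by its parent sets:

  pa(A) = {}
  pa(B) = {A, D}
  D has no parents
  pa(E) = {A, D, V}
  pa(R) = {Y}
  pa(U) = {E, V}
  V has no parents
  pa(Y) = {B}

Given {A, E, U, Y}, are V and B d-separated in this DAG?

No

There are 4 undirected paths between V and B; checking each against the conditioning set {A, E, U, Y}:
Path 1: V → U ← E ← D → B
  E is a chain here and E is conditioned on, so the path is blocked at E.
Path 2: V → U ← E ← A → B
  E is a chain here and E is conditioned on, so the path is blocked at E.
Path 3: V → E ← D → B
  E is a collider and E is conditioned on, which opens it; D is a fork and D is not conditioned on — no node blocks this path, so it is active.
Path 4: V → E ← A → B
  A is a fork here and A is conditioned on, so the path is blocked at A.
Since the path V → E ← D → B is active, V and B are not d-separated given {A, E, U, Y}.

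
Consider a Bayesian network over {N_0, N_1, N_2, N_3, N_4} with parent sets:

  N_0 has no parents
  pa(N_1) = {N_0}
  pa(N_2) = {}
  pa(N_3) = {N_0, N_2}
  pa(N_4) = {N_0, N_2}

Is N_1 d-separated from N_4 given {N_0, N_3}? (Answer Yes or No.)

2 paths connect N_1 and N_4; each must be blocked for d-separation to hold:
  1. N_1 ← N_0 → N_4 — N_0:fork[blocks] ⇒ blocked
  2. N_1 ← N_0 → N_3 ← N_2 → N_4 — N_0:fork[blocks]; N_3:collider[open]; N_2:fork[open] ⇒ blocked
Since every path is blocked, d-separation holds.

Yes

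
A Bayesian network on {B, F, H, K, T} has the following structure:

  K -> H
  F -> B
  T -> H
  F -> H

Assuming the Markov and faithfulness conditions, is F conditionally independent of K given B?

There is one path between F and K:
  1. F → H ← K — H:collider[blocks] ⇒ blocked
Since every path is blocked, d-separation holds.

Yes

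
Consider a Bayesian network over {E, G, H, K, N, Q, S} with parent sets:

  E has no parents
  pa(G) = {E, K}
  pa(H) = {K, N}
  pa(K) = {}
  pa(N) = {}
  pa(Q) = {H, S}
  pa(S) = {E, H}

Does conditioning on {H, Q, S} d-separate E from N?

Yes

There are 3 undirected paths between E and N; checking each against the conditioning set {H, Q, S}:
Path 1: E → S → Q ← H ← N
  S is a chain here and S is conditioned on, so the path is blocked at S.
Path 2: E → S ← H ← N
  H is a chain here and H is conditioned on, so the path is blocked at H.
Path 3: E → G ← K → H ← N
  G is a collider here and neither G nor any of its descendants is conditioned on, so the collider stays closed — the path is blocked at G.
Every path is blocked, so E and N are d-separated given {H, Q, S}.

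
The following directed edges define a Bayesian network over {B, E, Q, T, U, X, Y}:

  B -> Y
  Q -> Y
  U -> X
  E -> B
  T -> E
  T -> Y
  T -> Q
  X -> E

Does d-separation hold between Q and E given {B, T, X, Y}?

Enumerating the 4 paths from Q to E and testing each for blocking by {B, T, X, Y}:
  1. Q ← T → E — T:fork[blocks] ⇒ blocked
  2. Q ← T → Y ← B ← E — T:fork[blocks]; Y:collider[open]; B:chain[blocks] ⇒ blocked
  3. Q → Y ← B ← E — Y:collider[open]; B:chain[blocks] ⇒ blocked
  4. Q → Y ← T → E — Y:collider[open]; T:fork[blocks] ⇒ blocked
All paths are blocked; Q ⊥ E | {B, T, X, Y} holds.

Yes — Q and E are d-separated given {B, T, X, Y}.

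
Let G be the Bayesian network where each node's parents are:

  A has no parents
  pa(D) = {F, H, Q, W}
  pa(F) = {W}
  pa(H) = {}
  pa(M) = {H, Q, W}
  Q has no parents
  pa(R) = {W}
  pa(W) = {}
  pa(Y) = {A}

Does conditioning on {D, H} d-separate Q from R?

6 paths connect Q and R; each must be blocked for d-separation to hold:
Path 1: Q → M ← W → R
  M is a collider here and neither M nor any of its descendants is conditioned on, so the collider stays closed — the path is blocked at M.
Path 2: Q → M ← H → D ← F ← W → R
  M is a collider here and neither M nor any of its descendants is conditioned on, so the collider stays closed — the path is blocked at M.
Path 3: Q → M ← H → D ← W → R
  M is a collider here and neither M nor any of its descendants is conditioned on, so the collider stays closed — the path is blocked at M.
Path 4: Q → D ← F ← W → R
  D is a collider and D is conditioned on, which opens it; F is a chain and F is not conditioned on; W is a fork and W is not conditioned on — no node blocks this path, so it is active.
Path 5: Q → D ← W → R
  D is a collider and D is conditioned on, which opens it; W is a fork and W is not conditioned on — no node blocks this path, so it is active.
Path 6: Q → D ← H → M ← W → R
  H is a fork here and H is conditioned on, so the path is blocked at H.
Because an active path exists, Q and R are not d-separated.

No — Q and R are not d-separated given {D, H}.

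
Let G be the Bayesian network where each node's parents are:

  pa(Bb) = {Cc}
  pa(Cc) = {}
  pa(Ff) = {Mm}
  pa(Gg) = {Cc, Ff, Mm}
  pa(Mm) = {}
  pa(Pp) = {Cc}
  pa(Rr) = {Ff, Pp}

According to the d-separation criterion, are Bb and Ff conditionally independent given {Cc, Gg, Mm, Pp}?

Yes

3 paths connect Bb and Ff; each must be blocked for d-separation to hold:
  1. Bb ← Cc → Gg ← Ff — Cc:fork[blocks]; Gg:collider[open] ⇒ blocked
  2. Bb ← Cc → Gg ← Mm → Ff — Cc:fork[blocks]; Gg:collider[open]; Mm:fork[blocks] ⇒ blocked
  3. Bb ← Cc → Pp → Rr ← Ff — Cc:fork[blocks]; Pp:chain[blocks]; Rr:collider[blocks] ⇒ blocked
All paths are blocked; Bb ⊥ Ff | {Cc, Gg, Mm, Pp} holds.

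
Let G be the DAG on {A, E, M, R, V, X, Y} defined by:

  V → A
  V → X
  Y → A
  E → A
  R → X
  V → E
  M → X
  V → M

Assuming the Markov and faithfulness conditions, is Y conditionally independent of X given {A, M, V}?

There are 4 undirected paths between Y and X; checking each against the conditioning set {A, M, V}:
Path 1: Y → A ← E ← V → X
  V is a fork here and V is conditioned on, so the path is blocked at V.
Path 2: Y → A ← E ← V → M → X
  V is a fork here and V is conditioned on, so the path is blocked at V.
Path 3: Y → A ← V → X
  V is a fork here and V is conditioned on, so the path is blocked at V.
Path 4: Y → A ← V → M → X
  V is a fork here and V is conditioned on, so the path is blocked at V.
All paths are blocked; Y ⊥ X | {A, M, V} holds.

Yes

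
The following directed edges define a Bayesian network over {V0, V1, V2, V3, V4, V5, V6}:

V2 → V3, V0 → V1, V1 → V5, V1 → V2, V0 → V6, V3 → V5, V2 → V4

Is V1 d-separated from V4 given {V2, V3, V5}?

Yes

There are 2 undirected paths between V1 and V4; checking each against the conditioning set {V2, V3, V5}:
Path 1: V1 → V2 → V4
  V2 is a chain here and V2 is conditioned on, so the path is blocked at V2.
Path 2: V1 → V5 ← V3 ← V2 → V4
  V3 is a chain here and V3 is conditioned on, so the path is blocked at V3.
Every path is blocked, so V1 and V4 are d-separated given {V2, V3, V5}.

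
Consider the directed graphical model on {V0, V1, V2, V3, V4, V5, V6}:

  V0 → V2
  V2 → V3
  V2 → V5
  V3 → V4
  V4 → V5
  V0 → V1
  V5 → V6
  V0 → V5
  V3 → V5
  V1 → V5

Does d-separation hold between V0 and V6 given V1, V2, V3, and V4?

No — V0 and V6 are not d-separated given {V1, V2, V3, V4}.

Enumerating the 5 paths from V0 to V6 and testing each for blocking by {V1, V2, V3, V4}:
Path 1: V0 → V1 → V5 → V6
  V1 is a chain here and V1 is conditioned on, so the path is blocked at V1.
Path 2: V0 → V2 → V3 → V4 → V5 → V6
  V2 is a chain here and V2 is conditioned on, so the path is blocked at V2.
Path 3: V0 → V2 → V3 → V5 → V6
  V2 is a chain here and V2 is conditioned on, so the path is blocked at V2.
Path 4: V0 → V2 → V5 → V6
  V2 is a chain here and V2 is conditioned on, so the path is blocked at V2.
Path 5: V0 → V5 → V6
  V5 is a chain and V5 is not conditioned on — no node blocks this path, so it is active.
Because an active path exists, V0 and V6 are not d-separated.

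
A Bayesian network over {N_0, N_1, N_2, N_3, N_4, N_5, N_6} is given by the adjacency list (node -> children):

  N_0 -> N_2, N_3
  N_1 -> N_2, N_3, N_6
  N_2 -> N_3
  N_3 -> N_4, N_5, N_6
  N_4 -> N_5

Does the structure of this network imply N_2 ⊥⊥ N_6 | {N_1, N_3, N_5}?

Yes

We examine all 6 paths between N_2 and N_6:
  1. N_2 ← N_0 → N_3 ← N_1 → N_6 — N_0:fork[open]; N_3:collider[open]; N_1:fork[blocks] ⇒ blocked
  2. N_2 ← N_0 → N_3 → N_6 — N_0:fork[open]; N_3:chain[blocks] ⇒ blocked
  3. N_2 → N_3 ← N_1 → N_6 — N_3:collider[open]; N_1:fork[blocks] ⇒ blocked
  4. N_2 → N_3 → N_6 — N_3:chain[blocks] ⇒ blocked
  5. N_2 ← N_1 → N_3 → N_6 — N_1:fork[blocks]; N_3:chain[blocks] ⇒ blocked
  6. N_2 ← N_1 → N_6 — N_1:fork[blocks] ⇒ blocked
All paths are blocked; N_2 ⊥ N_6 | {N_1, N_3, N_5} holds.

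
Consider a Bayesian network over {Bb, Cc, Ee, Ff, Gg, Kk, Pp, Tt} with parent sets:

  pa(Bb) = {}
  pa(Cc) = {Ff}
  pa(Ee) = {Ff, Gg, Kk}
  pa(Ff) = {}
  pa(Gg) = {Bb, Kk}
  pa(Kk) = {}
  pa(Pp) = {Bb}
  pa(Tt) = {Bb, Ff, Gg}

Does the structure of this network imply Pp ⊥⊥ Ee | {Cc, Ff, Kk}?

There are 6 undirected paths between Pp and Ee; checking each against the conditioning set {Cc, Ff, Kk}:
Path 1: Pp ← Bb → Gg ← Kk → Ee
  Gg is a collider here and neither Gg nor any of its descendants is conditioned on, so the collider stays closed — the path is blocked at Gg.
Path 2: Pp ← Bb → Gg → Tt ← Ff → Ee
  Tt is a collider here and neither Tt nor any of its descendants is conditioned on, so the collider stays closed — the path is blocked at Tt.
Path 3: Pp ← Bb → Gg → Ee
  Bb is a fork and Bb is not conditioned on; Gg is a chain and Gg is not conditioned on — no node blocks this path, so it is active.
Path 4: Pp ← Bb → Tt ← Gg ← Kk → Ee
  Tt is a collider here and neither Tt nor any of its descendants is conditioned on, so the collider stays closed — the path is blocked at Tt.
Path 5: Pp ← Bb → Tt ← Gg → Ee
  Tt is a collider here and neither Tt nor any of its descendants is conditioned on, so the collider stays closed — the path is blocked at Tt.
Path 6: Pp ← Bb → Tt ← Ff → Ee
  Tt is a collider here and neither Tt nor any of its descendants is conditioned on, so the collider stays closed — the path is blocked at Tt.
Since the path Pp ← Bb → Gg → Ee is active, Pp and Ee are not d-separated given {Cc, Ff, Kk}.

No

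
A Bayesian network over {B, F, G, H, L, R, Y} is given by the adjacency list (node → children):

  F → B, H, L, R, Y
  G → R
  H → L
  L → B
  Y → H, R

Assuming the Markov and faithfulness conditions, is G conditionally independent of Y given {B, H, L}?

There are 5 undirected paths between G and Y; checking each against the conditioning set {B, H, L}:
Path 1: G → R ← F → L ← H ← Y
  R is a collider here and neither R nor any of its descendants is conditioned on, so the collider stays closed — the path is blocked at R.
Path 2: G → R ← F → H ← Y
  R is a collider here and neither R nor any of its descendants is conditioned on, so the collider stays closed — the path is blocked at R.
Path 3: G → R ← F → B ← L ← H ← Y
  R is a collider here and neither R nor any of its descendants is conditioned on, so the collider stays closed — the path is blocked at R.
Path 4: G → R ← F → Y
  R is a collider here and neither R nor any of its descendants is conditioned on, so the collider stays closed — the path is blocked at R.
Path 5: G → R ← Y
  R is a collider here and neither R nor any of its descendants is conditioned on, so the collider stays closed — the path is blocked at R.
All paths are blocked; G ⊥ Y | {B, H, L} holds.

Yes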